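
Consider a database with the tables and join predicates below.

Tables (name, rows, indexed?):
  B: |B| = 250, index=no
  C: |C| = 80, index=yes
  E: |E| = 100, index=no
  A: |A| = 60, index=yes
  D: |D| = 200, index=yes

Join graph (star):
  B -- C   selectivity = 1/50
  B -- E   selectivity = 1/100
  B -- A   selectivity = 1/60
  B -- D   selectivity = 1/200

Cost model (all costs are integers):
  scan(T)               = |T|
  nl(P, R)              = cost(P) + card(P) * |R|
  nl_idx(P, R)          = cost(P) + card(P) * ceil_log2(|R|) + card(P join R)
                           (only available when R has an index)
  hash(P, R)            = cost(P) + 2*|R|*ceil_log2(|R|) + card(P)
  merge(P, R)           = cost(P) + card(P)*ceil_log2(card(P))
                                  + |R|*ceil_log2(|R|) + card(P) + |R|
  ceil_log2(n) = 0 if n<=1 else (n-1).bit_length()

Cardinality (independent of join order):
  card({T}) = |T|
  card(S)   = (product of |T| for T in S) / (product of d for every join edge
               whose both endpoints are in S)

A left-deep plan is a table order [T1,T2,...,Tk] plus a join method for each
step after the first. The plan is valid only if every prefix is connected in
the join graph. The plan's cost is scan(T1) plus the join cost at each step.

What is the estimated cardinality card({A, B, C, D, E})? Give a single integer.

Tables in S: A(60), B(250), C(80), D(200), E(100)
Edges inside S: B-C(d=50), B-E(d=100), B-A(d=60), B-D(d=200)
numerator = 60 * 250 * 80 * 200 * 100 = 24000000000
denominator = 50 * 100 * 60 * 200 = 60000000
card(S) = 24000000000 / 60000000 = 400

400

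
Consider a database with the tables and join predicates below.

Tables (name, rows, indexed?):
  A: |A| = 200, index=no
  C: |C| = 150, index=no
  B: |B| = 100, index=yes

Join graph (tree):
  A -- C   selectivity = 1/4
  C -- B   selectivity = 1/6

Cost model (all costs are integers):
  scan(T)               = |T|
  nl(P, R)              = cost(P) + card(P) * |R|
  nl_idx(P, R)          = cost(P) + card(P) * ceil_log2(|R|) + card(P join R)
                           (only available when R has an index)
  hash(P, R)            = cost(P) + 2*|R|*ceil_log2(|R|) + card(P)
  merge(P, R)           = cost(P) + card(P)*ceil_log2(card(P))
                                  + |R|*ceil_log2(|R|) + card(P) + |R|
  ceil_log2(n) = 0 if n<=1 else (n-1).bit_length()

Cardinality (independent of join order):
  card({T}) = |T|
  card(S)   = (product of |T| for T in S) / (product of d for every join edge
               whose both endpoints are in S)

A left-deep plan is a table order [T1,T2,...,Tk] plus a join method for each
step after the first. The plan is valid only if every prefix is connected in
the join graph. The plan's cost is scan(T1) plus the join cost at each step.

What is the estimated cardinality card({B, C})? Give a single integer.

2500

Tables in S: B(100), C(150)
Edges inside S: C-B(d=6)
numerator = 100 * 150 = 15000
denominator = 6 = 6
card(S) = 15000 / 6 = 2500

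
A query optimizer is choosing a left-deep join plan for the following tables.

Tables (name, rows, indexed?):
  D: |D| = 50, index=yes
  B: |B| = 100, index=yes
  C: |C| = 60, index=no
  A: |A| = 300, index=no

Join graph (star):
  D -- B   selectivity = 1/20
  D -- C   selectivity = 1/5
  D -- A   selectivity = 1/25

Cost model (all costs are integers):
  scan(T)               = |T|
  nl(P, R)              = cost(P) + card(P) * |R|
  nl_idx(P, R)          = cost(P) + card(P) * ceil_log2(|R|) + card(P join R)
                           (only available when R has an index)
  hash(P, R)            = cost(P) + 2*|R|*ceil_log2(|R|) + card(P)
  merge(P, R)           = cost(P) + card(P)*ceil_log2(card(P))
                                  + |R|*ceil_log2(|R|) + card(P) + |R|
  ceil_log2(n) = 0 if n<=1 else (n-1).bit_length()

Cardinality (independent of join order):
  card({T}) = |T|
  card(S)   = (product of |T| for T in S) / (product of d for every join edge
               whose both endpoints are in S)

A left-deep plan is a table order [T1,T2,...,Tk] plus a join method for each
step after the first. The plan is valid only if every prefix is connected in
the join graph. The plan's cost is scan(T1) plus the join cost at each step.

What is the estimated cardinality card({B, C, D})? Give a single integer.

3000

Tables in S: B(100), C(60), D(50)
Edges inside S: D-B(d=20), D-C(d=5)
numerator = 100 * 60 * 50 = 300000
denominator = 20 * 5 = 100
card(S) = 300000 / 100 = 3000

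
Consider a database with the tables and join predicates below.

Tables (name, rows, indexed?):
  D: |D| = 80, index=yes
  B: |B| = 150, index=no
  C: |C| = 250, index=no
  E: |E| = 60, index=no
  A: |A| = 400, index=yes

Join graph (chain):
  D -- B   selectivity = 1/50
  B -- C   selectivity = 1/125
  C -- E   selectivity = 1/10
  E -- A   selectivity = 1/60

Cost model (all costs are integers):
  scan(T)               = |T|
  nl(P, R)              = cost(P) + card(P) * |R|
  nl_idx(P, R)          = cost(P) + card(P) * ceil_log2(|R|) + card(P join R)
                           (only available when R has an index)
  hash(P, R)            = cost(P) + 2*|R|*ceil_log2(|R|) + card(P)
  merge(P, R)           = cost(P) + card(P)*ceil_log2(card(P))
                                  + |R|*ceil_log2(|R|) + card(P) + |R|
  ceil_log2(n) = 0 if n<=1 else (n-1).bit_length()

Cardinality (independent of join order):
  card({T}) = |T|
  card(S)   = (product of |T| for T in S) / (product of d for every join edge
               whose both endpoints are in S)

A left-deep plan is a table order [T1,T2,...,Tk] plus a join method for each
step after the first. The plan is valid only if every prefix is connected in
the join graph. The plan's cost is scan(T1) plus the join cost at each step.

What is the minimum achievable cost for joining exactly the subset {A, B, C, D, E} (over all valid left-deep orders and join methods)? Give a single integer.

15600

Selinger DP over subsets of {A,B,C,D,E}:
  {D}: scan cost=80, card=80
  {B}: scan cost=150, card=150
  {C}: scan cost=250, card=250
  {E}: scan cost=60, card=60
  {A}: scan cost=400, card=400
  {BD}: card=240; try (D,hash)→1420, (D,nl_idx)→1440, (B,merge)→2070, (D,merge)→2140, (B,hash)→2560, (B,nl)→12080 …(+1); best=1420 via (D,hash)
  {BC}: card=300; try (B,hash)→2900, (C,merge)→3750, (B,merge)→3850, (C,hash)→4300, (C,nl)→37650, (B,nl)→37750; best=2900 via (B,hash)
  {CE}: card=1500; try (E,hash)→1220, (C,merge)→2730, (E,merge)→2920, (C,hash)→4120, (C,nl)→15060, (E,nl)→15250; best=1220 via (E,hash)
  {AE}: card=400; try (A,nl_idx)→1000, (E,hash)→1520, (A,merge)→4480, (E,merge)→4820, (A,hash)→7320, (A,nl)→24060 …(+1); best=1000 via (A,nl_idx)
  {BCD}: card=480; try (D,hash)→4320, (D,nl_idx)→5480, (C,hash)→5660, (C,merge)→5830, (D,merge)→6540, (D,nl)→26900 …(+1); best=4320 via (D,hash)
  {BCE}: card=1800; try (E,hash)→3920, (B,hash)→5120, (E,merge)→6320, (B,merge)→20570, (E,nl)→20900, (B,nl)→226220; best=3920 via (E,hash)
  {ACE}: card=10000; try (C,hash)→5400, (C,merge)→7250, (A,hash)→9920, (A,merge)→23220, (A,nl_idx)→24720, (C,nl)→101000 …(+1); best=5400 via (C,hash)
  {BCDE}: card=2880; try (E,hash)→5520, (D,hash)→6840, (E,merge)→9540, (D,nl_idx)→19400, (D,merge)→26160, (E,nl)→33120 …(+1); best=5520 via (E,hash)
  {ABCE}: card=12000; try (A,hash)→12920, (B,hash)→17800, (A,merge)→29520, (A,nl_idx)→32120, (B,merge)→156750, (A,nl)→723920 …(+1); best=12920 via (A,hash)
  {ABCDE}: card=19200; try (A,hash)→15600, (D,hash)→26040, (A,merge)→46960, (A,nl_idx)→50640, (D,nl_idx)→116120, (D,merge)→193560 …(+2); best=15600 via (A,hash)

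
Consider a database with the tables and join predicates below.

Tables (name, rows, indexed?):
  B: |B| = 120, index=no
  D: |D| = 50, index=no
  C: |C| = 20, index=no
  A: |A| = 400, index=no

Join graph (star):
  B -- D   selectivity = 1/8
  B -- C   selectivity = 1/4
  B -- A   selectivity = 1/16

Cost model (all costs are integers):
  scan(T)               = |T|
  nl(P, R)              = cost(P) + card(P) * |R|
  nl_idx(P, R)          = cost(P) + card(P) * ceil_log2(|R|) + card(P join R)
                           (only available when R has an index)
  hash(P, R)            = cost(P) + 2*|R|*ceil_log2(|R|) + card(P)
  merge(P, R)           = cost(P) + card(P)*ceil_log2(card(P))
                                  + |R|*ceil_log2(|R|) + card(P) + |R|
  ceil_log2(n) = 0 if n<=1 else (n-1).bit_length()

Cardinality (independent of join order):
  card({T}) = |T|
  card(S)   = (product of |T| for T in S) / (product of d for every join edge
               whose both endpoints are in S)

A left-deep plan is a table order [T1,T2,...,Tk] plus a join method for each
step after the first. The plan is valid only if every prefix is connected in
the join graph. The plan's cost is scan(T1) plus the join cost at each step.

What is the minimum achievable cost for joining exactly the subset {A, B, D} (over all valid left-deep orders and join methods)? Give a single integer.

Selinger DP over subsets of {A,B,D}:
  {B}: scan cost=120, card=120
  {D}: scan cost=50, card=50
  {A}: scan cost=400, card=400
  {BD}: card=750; try (D,hash)→840, (B,merge)→1360, (D,merge)→1430, (B,hash)→1780, (B,nl)→6050, (D,nl)→6120; best=840 via (D,hash)
  {AB}: card=3000; try (B,hash)→2480, (A,merge)→5080, (B,merge)→5360, (A,hash)→7440, (A,nl)→48120, (B,nl)→48400; best=2480 via (B,hash)
  {ABD}: card=18750; try (D,hash)→6080, (A,hash)→8790, (A,merge)→13090, (D,merge)→41830, (D,nl)→152480, (A,nl)→300840; best=6080 via (D,hash)

6080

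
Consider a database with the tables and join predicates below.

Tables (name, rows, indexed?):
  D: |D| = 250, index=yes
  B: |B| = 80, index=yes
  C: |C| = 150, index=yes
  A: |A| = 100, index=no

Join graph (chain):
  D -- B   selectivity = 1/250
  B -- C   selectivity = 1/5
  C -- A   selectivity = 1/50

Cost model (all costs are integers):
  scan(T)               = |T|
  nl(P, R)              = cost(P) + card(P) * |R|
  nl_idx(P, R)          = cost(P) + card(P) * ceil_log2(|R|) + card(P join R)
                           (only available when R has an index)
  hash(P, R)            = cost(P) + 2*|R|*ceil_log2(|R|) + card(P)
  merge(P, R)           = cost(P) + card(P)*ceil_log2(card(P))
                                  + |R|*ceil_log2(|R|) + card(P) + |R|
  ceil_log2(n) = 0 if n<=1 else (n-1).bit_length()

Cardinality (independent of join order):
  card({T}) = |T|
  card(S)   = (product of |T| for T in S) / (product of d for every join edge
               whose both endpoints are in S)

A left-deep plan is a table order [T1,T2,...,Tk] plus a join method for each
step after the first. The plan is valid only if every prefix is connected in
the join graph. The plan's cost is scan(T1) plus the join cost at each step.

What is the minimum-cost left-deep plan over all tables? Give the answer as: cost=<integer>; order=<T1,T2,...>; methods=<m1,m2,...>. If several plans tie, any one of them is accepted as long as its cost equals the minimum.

Selinger DP (subsets sized 1..n):
  {D}: scan cost=250, card=250
  {B}: scan cost=80, card=80
  {C}: scan cost=150, card=150
  {A}: scan cost=100, card=100
  {BD}: card=80; try (D,nl_idx)→800, (B,hash)→1620, (B,nl_idx)→2080, (D,merge)→2970, (B,merge)→3140, (D,hash)→4160 …(+2); best=800 via (D,nl_idx)
  {BC}: card=2400; try (B,hash)→1420, (C,merge)→2070, (B,merge)→2140, (C,hash)→2560, (C,nl_idx)→3120, (B,nl_idx)→3600 …(+2); best=1420 via (B,hash)
  {AC}: card=300; try (C,nl_idx)→1200, (A,hash)→1700, (C,merge)→2250, (A,merge)→2300, (C,hash)→2600, (C,nl)→15100 …(+1); best=1200 via (C,nl_idx)
  {BCD}: card=2400; try (C,merge)→2790, (C,hash)→3280, (C,nl_idx)→3840, (D,hash)→7820, (C,nl)→12800, (D,nl_idx)→23020 …(+2); best=2790 via (C,merge)
  {ABC}: card=4800; try (B,hash)→2620, (B,merge)→4840, (A,hash)→5220, (B,nl_idx)→8100, (B,nl)→25200, (A,merge)→33420 …(+1); best=2620 via (B,hash)
  {ABCD}: card=4800; try (A,hash)→6590, (D,hash)→11420, (A,merge)→34790, (D,nl_idx)→45820, (D,merge)→72070, (A,nl)→242790 …(+1); best=6590 via (A,hash)

cost=6590; order=B,D,C,A; methods=nl_idx,merge,hash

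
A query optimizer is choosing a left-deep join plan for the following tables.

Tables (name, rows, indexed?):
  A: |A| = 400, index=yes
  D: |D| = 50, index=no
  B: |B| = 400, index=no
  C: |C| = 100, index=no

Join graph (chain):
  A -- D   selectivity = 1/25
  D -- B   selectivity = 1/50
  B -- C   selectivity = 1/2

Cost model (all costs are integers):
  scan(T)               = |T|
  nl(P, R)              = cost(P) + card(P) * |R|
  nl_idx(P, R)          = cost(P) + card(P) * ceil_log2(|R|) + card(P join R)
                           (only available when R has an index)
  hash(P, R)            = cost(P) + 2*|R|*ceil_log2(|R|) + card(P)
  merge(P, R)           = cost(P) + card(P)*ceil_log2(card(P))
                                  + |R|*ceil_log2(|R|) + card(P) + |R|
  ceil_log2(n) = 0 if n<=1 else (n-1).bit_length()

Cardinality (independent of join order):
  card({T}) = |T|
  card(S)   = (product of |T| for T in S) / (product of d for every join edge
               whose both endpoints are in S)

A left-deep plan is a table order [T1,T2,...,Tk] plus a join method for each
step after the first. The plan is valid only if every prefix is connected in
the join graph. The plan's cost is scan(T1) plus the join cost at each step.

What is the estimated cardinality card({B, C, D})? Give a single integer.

Tables in S: B(400), C(100), D(50)
Edges inside S: D-B(d=50), B-C(d=2)
numerator = 400 * 100 * 50 = 2000000
denominator = 50 * 2 = 100
card(S) = 2000000 / 100 = 20000

20000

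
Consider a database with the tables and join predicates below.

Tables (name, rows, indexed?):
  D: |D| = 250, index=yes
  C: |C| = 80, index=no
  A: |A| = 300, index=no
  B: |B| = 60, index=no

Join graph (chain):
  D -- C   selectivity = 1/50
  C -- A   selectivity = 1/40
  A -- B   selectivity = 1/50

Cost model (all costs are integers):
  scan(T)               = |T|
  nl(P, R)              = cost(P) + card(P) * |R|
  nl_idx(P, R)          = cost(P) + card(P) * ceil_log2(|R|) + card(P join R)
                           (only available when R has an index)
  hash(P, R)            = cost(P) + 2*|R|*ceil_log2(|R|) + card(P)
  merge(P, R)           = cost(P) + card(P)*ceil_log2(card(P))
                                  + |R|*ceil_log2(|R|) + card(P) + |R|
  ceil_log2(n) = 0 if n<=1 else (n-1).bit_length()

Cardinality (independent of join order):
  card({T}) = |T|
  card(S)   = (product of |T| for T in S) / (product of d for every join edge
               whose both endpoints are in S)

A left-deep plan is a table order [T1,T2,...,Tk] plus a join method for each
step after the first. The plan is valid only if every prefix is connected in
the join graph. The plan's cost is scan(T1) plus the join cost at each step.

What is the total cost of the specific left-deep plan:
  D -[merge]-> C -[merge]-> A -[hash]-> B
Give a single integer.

step 1: scan D: cost=250, card=250
step 2: join C via merge
    card(P join C) = 250*80/(50) = 400
    cost = 250 + 250*8 + 80*7 + 250 + 80 = 3140
step 3: join A via merge
    card(P join A) = 400*300/(40) = 3000
    cost = 3140 + 400*9 + 300*9 + 400 + 300 = 10140
step 4: join B via hash
    card(P join B) = 3000*60/(50) = 3600
    cost = 10140 + 2*60*6 + 3000 = 13860

13860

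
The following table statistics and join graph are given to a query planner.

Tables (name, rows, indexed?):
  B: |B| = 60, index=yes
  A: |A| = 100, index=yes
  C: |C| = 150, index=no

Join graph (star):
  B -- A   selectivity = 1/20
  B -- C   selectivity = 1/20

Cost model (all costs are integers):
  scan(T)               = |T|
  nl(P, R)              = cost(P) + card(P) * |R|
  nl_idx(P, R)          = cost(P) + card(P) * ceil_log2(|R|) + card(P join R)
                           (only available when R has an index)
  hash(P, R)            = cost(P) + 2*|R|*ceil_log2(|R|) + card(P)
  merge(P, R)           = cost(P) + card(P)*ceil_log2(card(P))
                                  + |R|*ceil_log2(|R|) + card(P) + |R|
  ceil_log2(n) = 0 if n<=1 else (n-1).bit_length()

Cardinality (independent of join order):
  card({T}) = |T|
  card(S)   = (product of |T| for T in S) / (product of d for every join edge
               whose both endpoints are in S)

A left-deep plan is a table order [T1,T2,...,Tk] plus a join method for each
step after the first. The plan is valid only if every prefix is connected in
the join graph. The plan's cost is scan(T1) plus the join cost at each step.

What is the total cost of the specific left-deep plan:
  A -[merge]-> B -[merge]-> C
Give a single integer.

5670

step 1: scan A: cost=100, card=100
step 2: join B via merge
    card(P join B) = 100*60/(20) = 300
    cost = 100 + 100*7 + 60*6 + 100 + 60 = 1320
step 3: join C via merge
    card(P join C) = 300*150/(20) = 2250
    cost = 1320 + 300*9 + 150*8 + 300 + 150 = 5670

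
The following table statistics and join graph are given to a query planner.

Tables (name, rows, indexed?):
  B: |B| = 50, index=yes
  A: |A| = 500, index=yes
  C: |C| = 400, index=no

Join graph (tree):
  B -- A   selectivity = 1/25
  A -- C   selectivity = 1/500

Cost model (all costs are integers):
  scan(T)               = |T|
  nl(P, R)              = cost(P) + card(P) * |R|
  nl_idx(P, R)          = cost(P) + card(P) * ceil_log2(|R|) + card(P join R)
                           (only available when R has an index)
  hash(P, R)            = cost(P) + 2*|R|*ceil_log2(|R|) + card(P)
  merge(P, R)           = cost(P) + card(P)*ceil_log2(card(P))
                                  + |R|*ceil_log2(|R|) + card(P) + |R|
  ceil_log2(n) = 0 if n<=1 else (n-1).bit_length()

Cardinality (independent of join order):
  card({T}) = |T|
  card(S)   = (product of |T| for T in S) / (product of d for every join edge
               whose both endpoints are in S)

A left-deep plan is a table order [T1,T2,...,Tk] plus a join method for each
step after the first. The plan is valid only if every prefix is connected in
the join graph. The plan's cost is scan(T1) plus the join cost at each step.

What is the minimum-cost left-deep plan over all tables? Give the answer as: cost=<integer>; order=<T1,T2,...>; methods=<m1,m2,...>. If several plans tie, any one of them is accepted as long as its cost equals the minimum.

cost=5400; order=C,A,B; methods=nl_idx,hash

Selinger DP (subsets sized 1..n):
  {B}: scan cost=50, card=50
  {A}: scan cost=500, card=500
  {C}: scan cost=400, card=400
  {AB}: card=1000; try (A,nl_idx)→1500, (B,hash)→1600, (B,nl_idx)→4500, (A,merge)→5400, (B,merge)→5850, (A,hash)→9100 …(+2); best=1500 via (A,nl_idx)
  {AC}: card=400; try (A,nl_idx)→4400, (C,hash)→8200, (A,merge)→9400, (C,merge)→9500, (A,hash)→9800, (A,nl)→200400 …(+1); best=4400 via (A,nl_idx)
  {ABC}: card=800; try (B,hash)→5400, (B,nl_idx)→7600, (B,merge)→8750, (C,hash)→9700, (C,merge)→16500, (B,nl)→24400 …(+1); best=5400 via (B,hash)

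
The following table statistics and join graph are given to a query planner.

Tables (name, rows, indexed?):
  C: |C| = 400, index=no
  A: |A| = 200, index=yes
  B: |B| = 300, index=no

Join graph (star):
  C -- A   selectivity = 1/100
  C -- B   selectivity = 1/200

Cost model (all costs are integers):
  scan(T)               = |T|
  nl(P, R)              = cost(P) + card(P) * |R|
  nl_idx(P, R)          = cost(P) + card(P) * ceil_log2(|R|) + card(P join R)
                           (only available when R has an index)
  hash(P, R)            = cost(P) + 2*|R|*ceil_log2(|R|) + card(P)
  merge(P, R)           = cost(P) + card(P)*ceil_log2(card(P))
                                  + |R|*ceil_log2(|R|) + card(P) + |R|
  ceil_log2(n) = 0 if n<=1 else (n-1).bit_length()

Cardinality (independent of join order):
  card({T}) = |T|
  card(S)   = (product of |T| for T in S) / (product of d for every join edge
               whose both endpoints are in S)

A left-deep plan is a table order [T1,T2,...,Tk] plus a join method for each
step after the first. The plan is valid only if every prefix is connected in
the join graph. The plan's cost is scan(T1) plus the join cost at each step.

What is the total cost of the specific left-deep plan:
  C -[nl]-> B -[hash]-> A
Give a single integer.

124200

step 1: scan C: cost=400, card=400
step 2: join B via nl
    card(P join B) = 400*300/(200) = 600
    cost = 400 + 400*300 = 120400
step 3: join A via hash
    card(P join A) = 600*200/(100) = 1200
    cost = 120400 + 2*200*8 + 600 = 124200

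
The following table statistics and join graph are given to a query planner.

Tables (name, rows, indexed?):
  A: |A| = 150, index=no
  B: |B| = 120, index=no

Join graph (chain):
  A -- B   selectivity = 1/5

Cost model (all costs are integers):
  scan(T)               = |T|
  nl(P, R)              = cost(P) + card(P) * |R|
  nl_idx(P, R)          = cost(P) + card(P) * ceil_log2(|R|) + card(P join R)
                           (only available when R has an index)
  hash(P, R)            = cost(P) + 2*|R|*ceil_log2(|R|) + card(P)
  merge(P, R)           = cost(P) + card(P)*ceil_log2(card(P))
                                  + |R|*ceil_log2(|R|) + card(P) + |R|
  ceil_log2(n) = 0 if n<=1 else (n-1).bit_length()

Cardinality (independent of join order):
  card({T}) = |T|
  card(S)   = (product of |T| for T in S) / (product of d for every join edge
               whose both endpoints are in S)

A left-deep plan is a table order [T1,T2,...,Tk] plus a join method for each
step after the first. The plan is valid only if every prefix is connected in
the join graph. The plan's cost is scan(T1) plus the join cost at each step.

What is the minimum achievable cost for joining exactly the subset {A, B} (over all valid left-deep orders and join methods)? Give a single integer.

1980

Selinger DP over subsets of {A,B}:
  {A}: scan cost=150, card=150
  {B}: scan cost=120, card=120
  {AB}: card=3600; try (B,hash)→1980, (A,merge)→2430, (B,merge)→2460, (A,hash)→2640, (A,nl)→18120, (B,nl)→18150; best=1980 via (B,hash)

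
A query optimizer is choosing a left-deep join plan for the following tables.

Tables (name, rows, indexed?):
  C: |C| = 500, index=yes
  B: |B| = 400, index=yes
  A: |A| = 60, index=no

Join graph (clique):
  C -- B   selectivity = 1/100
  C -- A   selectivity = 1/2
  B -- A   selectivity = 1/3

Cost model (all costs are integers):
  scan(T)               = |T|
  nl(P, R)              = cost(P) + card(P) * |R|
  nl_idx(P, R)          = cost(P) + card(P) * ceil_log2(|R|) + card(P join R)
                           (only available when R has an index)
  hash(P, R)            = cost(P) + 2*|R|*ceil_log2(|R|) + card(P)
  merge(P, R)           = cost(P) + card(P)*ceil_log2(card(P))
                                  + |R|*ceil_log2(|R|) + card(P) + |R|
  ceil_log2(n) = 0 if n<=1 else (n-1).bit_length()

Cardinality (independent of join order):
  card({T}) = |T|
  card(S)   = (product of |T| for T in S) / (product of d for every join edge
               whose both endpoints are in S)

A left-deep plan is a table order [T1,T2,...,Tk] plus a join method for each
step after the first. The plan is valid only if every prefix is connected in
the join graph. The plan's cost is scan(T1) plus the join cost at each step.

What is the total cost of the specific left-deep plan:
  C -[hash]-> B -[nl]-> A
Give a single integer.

step 1: scan C: cost=500, card=500
step 2: join B via hash
    card(P join B) = 500*400/(100) = 2000
    cost = 500 + 2*400*9 + 500 = 8200
step 3: join A via nl
    card(P join A) = 2000*60/(2*3) = 20000
    cost = 8200 + 2000*60 = 128200

128200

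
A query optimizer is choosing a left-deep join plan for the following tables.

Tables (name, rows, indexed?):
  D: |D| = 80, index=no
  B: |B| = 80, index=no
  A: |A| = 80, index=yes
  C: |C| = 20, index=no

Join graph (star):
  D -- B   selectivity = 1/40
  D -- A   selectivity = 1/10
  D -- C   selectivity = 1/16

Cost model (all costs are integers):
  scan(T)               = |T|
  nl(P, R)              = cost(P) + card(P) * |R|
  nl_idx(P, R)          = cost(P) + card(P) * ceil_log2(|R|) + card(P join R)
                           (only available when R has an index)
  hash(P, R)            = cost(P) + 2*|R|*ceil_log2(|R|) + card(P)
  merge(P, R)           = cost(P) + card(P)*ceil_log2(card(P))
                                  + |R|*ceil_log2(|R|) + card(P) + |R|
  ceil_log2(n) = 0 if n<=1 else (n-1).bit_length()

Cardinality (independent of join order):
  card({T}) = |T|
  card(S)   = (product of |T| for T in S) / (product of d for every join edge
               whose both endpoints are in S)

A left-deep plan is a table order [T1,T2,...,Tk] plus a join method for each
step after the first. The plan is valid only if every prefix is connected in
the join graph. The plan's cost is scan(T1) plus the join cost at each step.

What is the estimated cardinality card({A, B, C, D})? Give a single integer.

Tables in S: A(80), B(80), C(20), D(80)
Edges inside S: D-B(d=40), D-A(d=10), D-C(d=16)
numerator = 80 * 80 * 20 * 80 = 10240000
denominator = 40 * 10 * 16 = 6400
card(S) = 10240000 / 6400 = 1600

1600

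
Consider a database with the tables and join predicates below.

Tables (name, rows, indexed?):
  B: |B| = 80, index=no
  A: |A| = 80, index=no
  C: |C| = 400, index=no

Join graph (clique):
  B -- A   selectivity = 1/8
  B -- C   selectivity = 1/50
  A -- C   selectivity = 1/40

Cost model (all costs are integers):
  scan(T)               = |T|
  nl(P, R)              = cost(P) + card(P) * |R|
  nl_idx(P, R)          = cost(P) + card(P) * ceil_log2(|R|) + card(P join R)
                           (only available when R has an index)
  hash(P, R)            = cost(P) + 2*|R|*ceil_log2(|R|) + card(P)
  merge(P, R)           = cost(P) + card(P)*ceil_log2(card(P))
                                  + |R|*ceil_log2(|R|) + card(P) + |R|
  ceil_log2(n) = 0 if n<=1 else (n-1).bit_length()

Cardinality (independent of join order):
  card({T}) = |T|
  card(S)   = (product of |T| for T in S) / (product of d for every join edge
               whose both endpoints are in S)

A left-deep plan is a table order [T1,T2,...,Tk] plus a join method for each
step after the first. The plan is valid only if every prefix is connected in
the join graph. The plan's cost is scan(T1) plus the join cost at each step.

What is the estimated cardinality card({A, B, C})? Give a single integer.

160

Tables in S: A(80), B(80), C(400)
Edges inside S: B-A(d=8), B-C(d=50), A-C(d=40)
numerator = 80 * 80 * 400 = 2560000
denominator = 8 * 50 * 40 = 16000
card(S) = 2560000 / 16000 = 160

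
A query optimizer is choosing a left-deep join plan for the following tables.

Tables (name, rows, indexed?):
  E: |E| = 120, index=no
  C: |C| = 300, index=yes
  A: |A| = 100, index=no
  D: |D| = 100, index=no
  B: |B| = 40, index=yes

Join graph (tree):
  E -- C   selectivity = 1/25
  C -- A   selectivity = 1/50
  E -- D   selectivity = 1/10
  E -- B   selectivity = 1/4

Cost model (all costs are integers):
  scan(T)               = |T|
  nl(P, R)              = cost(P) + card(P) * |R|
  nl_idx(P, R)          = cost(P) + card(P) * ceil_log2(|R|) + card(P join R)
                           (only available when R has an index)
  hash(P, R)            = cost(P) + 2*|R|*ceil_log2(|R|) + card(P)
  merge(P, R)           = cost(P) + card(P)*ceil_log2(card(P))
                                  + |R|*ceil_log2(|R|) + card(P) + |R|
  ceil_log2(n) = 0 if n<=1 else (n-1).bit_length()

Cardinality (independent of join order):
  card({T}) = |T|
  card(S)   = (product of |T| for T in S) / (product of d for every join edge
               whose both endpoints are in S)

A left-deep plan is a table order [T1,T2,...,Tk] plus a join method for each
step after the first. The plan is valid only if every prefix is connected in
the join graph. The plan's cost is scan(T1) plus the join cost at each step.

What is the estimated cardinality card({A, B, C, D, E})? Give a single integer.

Tables in S: A(100), B(40), C(300), D(100), E(120)
Edges inside S: E-C(d=25), C-A(d=50), E-D(d=10), E-B(d=4)
numerator = 100 * 40 * 300 * 100 * 120 = 14400000000
denominator = 25 * 50 * 10 * 4 = 50000
card(S) = 14400000000 / 50000 = 288000

288000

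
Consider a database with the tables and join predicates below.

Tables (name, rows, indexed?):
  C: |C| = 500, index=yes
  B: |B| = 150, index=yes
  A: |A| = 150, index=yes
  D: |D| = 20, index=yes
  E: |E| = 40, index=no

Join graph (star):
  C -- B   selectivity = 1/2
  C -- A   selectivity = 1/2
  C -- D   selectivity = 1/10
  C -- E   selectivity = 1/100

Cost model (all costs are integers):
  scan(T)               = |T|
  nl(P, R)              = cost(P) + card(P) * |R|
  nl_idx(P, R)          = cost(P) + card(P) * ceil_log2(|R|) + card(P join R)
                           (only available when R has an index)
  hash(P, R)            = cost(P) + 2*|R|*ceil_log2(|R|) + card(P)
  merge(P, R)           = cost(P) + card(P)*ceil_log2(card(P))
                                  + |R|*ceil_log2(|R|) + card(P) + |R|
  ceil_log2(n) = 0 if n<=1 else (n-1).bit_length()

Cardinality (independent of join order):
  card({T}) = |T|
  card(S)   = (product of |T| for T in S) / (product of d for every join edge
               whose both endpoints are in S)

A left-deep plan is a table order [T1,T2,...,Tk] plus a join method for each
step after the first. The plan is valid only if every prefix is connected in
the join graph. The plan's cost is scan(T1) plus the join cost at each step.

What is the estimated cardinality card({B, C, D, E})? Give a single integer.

Tables in S: B(150), C(500), D(20), E(40)
Edges inside S: C-B(d=2), C-D(d=10), C-E(d=100)
numerator = 150 * 500 * 20 * 40 = 60000000
denominator = 2 * 10 * 100 = 2000
card(S) = 60000000 / 2000 = 30000

30000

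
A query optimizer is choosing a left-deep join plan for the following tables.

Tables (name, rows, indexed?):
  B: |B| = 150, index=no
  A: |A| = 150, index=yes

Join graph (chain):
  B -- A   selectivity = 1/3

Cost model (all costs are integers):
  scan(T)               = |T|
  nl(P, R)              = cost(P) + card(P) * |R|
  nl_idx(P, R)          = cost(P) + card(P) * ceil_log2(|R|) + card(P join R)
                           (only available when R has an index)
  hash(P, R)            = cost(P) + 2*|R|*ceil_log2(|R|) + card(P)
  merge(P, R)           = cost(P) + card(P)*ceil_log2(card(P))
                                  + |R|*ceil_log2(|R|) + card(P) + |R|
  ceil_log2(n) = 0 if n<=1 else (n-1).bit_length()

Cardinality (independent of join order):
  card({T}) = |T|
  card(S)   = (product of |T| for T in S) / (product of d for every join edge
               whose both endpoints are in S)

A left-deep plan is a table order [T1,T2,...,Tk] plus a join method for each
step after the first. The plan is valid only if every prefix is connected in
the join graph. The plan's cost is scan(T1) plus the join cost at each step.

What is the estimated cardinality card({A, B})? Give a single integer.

Tables in S: A(150), B(150)
Edges inside S: B-A(d=3)
numerator = 150 * 150 = 22500
denominator = 3 = 3
card(S) = 22500 / 3 = 7500

7500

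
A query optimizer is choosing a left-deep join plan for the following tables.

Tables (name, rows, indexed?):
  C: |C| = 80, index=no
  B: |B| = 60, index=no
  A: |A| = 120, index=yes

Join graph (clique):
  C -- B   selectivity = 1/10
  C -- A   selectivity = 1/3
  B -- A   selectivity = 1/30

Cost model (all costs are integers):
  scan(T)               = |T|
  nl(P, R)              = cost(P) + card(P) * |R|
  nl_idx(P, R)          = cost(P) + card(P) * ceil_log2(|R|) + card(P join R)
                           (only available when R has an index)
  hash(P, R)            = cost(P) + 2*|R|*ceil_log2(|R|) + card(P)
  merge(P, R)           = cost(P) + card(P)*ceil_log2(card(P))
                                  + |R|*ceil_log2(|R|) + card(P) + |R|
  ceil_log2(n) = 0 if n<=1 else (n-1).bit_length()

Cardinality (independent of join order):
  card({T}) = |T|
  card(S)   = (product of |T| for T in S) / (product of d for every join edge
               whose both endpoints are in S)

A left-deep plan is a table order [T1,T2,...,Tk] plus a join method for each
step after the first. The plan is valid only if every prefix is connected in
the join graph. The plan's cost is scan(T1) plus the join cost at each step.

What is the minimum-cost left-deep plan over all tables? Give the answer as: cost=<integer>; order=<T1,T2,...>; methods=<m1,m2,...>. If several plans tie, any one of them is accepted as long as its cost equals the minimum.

cost=2080; order=B,A,C; methods=nl_idx,hash

Selinger DP (subsets sized 1..n):
  {C}: scan cost=80, card=80
  {B}: scan cost=60, card=60
  {A}: scan cost=120, card=120
  {BC}: card=480; try (B,hash)→880, (C,merge)→1120, (B,merge)→1140, (C,hash)→1240, (C,nl)→4860, (B,nl)→4880; best=880 via (B,hash)
  {AC}: card=3200; try (C,hash)→1360, (A,merge)→1680, (C,merge)→1720, (A,hash)→1840, (A,nl_idx)→3840, (A,nl)→9680 …(+1); best=1360 via (C,hash)
  {AB}: card=240; try (A,nl_idx)→720, (B,hash)→960, (A,merge)→1440, (B,merge)→1500, (A,hash)→1800, (A,nl)→7260 …(+1); best=720 via (A,nl_idx)
  {ABC}: card=640; try (C,hash)→2080, (A,hash)→3040, (C,merge)→3520, (A,nl_idx)→4880, (B,hash)→5280, (A,merge)→6640 …(+4); best=2080 via (C,hash)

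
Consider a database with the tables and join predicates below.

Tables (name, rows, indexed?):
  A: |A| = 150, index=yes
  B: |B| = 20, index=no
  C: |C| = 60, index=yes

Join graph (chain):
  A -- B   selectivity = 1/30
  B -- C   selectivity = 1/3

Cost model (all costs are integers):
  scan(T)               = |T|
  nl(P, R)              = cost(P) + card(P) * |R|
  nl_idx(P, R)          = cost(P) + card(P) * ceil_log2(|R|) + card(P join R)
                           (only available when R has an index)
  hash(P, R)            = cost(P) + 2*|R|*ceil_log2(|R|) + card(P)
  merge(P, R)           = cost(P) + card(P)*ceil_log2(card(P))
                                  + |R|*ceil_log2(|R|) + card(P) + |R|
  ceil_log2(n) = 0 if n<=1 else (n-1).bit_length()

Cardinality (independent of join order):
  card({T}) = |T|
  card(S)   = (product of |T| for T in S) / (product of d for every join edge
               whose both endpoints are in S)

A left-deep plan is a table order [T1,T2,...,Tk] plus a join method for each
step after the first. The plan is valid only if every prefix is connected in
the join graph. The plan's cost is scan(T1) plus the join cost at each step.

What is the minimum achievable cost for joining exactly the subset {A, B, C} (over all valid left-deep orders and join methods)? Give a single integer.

1100

Selinger DP over subsets of {A,B,C}:
  {A}: scan cost=150, card=150
  {B}: scan cost=20, card=20
  {C}: scan cost=60, card=60
  {AB}: card=100; try (A,nl_idx)→280, (B,hash)→500, (A,merge)→1490, (B,merge)→1620, (A,hash)→2440, (A,nl)→3020 …(+1); best=280 via (A,nl_idx)
  {BC}: card=400; try (B,hash)→320, (C,nl_idx)→540, (C,merge)→560, (B,merge)→600, (C,hash)→760, (C,nl)→1220 …(+1); best=320 via (B,hash)
  {ABC}: card=2000; try (C,hash)→1100, (C,merge)→1500, (C,nl_idx)→2880, (A,hash)→3120, (A,nl_idx)→5520, (A,merge)→5670 …(+2); best=1100 via (C,hash)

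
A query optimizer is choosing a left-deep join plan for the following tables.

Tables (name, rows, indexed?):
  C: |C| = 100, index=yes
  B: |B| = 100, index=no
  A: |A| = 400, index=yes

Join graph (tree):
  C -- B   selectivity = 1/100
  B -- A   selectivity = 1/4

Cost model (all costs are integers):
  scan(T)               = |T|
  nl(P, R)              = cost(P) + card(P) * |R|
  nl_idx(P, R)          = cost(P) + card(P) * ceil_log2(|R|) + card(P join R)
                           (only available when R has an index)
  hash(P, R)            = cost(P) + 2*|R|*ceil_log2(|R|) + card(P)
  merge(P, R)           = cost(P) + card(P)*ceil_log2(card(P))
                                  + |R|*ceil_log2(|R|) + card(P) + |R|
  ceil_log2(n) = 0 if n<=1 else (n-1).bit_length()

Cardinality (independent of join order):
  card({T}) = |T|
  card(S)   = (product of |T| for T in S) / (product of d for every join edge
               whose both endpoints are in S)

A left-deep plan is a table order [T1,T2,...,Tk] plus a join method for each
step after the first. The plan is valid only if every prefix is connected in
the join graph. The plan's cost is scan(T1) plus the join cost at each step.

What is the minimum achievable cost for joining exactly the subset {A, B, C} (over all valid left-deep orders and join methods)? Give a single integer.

5700

Selinger DP over subsets of {A,B,C}:
  {C}: scan cost=100, card=100
  {B}: scan cost=100, card=100
  {A}: scan cost=400, card=400
  {BC}: card=100; try (C,nl_idx)→900, (C,hash)→1600, (B,hash)→1600, (C,merge)→1700, (B,merge)→1700, (C,nl)→10100 …(+1); best=900 via (C,nl_idx)
  {AB}: card=10000; try (B,hash)→2200, (A,merge)→4900, (B,merge)→5200, (A,hash)→7400, (A,nl_idx)→11000, (A,nl)→40100 …(+1); best=2200 via (B,hash)
  {ABC}: card=10000; try (A,merge)→5700, (A,hash)→8200, (A,nl_idx)→11800, (C,hash)→13600, (A,nl)→40900, (C,nl_idx)→82200 …(+2); best=5700 via (A,merge)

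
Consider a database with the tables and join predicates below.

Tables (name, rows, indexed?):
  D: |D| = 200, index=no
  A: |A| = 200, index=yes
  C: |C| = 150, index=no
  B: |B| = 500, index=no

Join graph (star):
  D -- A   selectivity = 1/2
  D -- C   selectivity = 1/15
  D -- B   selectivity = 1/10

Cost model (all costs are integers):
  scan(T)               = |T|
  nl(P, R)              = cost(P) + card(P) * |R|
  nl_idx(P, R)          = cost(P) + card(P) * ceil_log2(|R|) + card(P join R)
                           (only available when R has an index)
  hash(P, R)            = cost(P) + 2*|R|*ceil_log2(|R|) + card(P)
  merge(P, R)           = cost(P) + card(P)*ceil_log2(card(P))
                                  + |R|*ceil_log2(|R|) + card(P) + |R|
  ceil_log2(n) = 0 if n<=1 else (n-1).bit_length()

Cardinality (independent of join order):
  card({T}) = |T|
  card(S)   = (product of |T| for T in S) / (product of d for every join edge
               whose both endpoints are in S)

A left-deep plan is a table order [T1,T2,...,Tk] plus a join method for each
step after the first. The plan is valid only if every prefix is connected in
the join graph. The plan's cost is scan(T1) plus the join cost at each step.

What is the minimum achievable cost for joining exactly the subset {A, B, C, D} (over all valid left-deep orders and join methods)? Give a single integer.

Selinger DP over subsets of {A,B,C,D}:
  {D}: scan cost=200, card=200
  {A}: scan cost=200, card=200
  {C}: scan cost=150, card=150
  {B}: scan cost=500, card=500
  {AD}: card=20000; try (D,hash)→3600, (A,hash)→3600, (D,merge)→3800, (A,merge)→3800, (A,nl_idx)→21800, (D,nl)→40200 …(+1); best=3600 via (D,hash)
  {CD}: card=2000; try (C,hash)→2800, (D,merge)→3300, (C,merge)→3350, (D,hash)→3500, (D,nl)→30150, (C,nl)→30200; best=2800 via (C,hash)
  {BD}: card=10000; try (D,hash)→4200, (B,merge)→7000, (D,merge)→7300, (B,hash)→9400, (B,nl)→100200, (D,nl)→100500; best=4200 via (D,hash)
  {ACD}: card=200000; try (A,hash)→8000, (C,hash)→26000, (A,merge)→28600, (A,nl_idx)→218800, (C,merge)→324950, (A,nl)→402800 …(+1); best=8000 via (A,hash)
  {ABD}: card=1000000; try (A,hash)→17400, (B,hash)→32600, (A,merge)→156000, (B,merge)→328600, (A,nl_idx)→1084200, (A,nl)→2004200 …(+1); best=17400 via (A,hash)
  {BCD}: card=100000; try (B,hash)→13800, (C,hash)→16600, (B,merge)→31800, (C,merge)→155550, (B,nl)→1002800, (C,nl)→1504200; best=13800 via (B,hash)
  {ABCD}: card=10000000; try (A,hash)→117000, (B,hash)→217000, (C,hash)→1019800, (A,merge)→1815600, (B,merge)→3813000, (A,nl_idx)→10813800 …(+4); best=117000 via (A,hash)

117000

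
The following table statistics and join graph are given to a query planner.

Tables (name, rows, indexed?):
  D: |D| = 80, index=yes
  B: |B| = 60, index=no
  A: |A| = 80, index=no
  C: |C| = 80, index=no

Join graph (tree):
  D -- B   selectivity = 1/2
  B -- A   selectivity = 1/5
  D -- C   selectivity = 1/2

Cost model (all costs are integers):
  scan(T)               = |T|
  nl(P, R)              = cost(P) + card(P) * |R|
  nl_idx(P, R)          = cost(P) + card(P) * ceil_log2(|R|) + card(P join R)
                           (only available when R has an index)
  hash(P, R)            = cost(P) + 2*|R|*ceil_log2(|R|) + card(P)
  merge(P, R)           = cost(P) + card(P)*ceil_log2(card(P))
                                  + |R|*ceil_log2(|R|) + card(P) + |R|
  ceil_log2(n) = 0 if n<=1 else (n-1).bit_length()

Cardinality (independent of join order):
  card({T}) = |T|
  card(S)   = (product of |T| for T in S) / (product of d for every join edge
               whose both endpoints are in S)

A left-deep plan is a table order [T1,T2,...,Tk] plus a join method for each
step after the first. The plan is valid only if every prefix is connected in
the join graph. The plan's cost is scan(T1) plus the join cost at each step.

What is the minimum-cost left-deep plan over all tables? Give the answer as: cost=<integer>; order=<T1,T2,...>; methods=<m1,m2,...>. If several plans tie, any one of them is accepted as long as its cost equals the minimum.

Selinger DP (subsets sized 1..n):
  {D}: scan cost=80, card=80
  {B}: scan cost=60, card=60
  {A}: scan cost=80, card=80
  {C}: scan cost=80, card=80
  {BD}: card=2400; try (B,hash)→880, (D,merge)→1120, (B,merge)→1140, (D,hash)→1240, (D,nl_idx)→2880, (D,nl)→4860 …(+1); best=880 via (B,hash)
  {CD}: card=3200; try (D,hash)→1280, (C,hash)→1280, (D,merge)→1360, (C,merge)→1360, (D,nl_idx)→3840, (D,nl)→6480 …(+1); best=1280 via (D,hash)
  {AB}: card=960; try (B,hash)→880, (A,merge)→1120, (B,merge)→1140, (A,hash)→1240, (A,nl)→4860, (B,nl)→4880; best=880 via (B,hash)
  {ABD}: card=38400; try (D,hash)→2960, (A,hash)→4400, (D,merge)→12080, (A,merge)→32720, (D,nl_idx)→46000, (D,nl)→77680 …(+1); best=2960 via (D,hash)
  {BCD}: card=96000; try (C,hash)→4400, (B,hash)→5200, (C,merge)→32720, (B,merge)→43300, (C,nl)→192880, (B,nl)→193280; best=4400 via (C,hash)
  {ABCD}: card=1536000; try (C,hash)→42480, (A,hash)→101520, (C,merge)→656400, (A,merge)→1733040, (C,nl)→3074960, (A,nl)→7684400; best=42480 via (C,hash)

cost=42480; order=A,B,D,C; methods=hash,hash,hash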